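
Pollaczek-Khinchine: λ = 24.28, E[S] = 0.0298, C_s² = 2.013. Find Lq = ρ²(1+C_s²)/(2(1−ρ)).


ρ = λ·E[S] = 24.28·0.0298 = 0.7235
Lq = ρ²(1+C_s²)/(2(1−ρ)) = 0.5235·(1+2.013)/(2·0.2765)
= 0.5235·3.0130/0.5529 = 2.85281

Final: 2.85281


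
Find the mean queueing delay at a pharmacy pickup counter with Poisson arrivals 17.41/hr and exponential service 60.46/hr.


ρ = 17.41/60.46 = 0.2880
Wq = ρ/(μ−λ) = 0.2880/(60.46 − 17.41) = 0.2880/43.05 = 0.006689 hr

Final: 0.006689 hr


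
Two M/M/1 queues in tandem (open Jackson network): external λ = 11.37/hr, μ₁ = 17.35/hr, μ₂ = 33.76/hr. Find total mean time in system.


Each node sees arrival rate λ = 11.37/hr (tandem ⇒ throughput preserved).
W₁ = 1/(μ₁−λ) = 1/(17.35−11.37) = 0.16722 hr
W₂ = 1/(μ₂−λ) = 1/(33.76−11.37) = 0.04466 hr
W_total = W₁ + W₂ = 0.16722 + 0.04466 = 0.21189 hr

Final: 0.21189 hr


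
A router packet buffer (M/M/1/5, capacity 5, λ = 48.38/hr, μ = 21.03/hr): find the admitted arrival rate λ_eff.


ρ = 2.3005; P_K = (1−ρ)ρ^5/(1−ρ^6) = 0.569156
λ_eff = λ(1 − P_K) = 48.38·(1 − 0.569156) = 48.38·0.430844 = 20.8442 /hr

Final: 20.8442 /hr


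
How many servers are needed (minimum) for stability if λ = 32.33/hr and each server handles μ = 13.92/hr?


Stability requires cμ > λ ⇔ c > λ/μ.
λ/μ = 32.33/13.92 = 2.3226
Minimum integer c = ⌊2.3226⌋ + 1 = 3
Check: 3·13.92 = 41.76 > 32.33, while 2·13.92 = 27.84 ≤ 32.33

Final: 3 servers


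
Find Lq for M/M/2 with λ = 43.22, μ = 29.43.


a = λ/μ = 1.4686; ρ = a/2 = 0.7343
P₀ = 0.153213
Lq = P₀·a^c·ρ / (c!·(1−ρ)²) = 0.153213·2.15670·0.7343/(2·0.07060)
= 1.71825

Final: 1.71825


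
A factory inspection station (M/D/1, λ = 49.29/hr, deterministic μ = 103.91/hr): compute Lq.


ρ = 49.29/103.91 = 0.4744
M/D/1: Lq = ρ²/(2(1−ρ)) = 0.2250/(2·0.5256) = 0.21403

Final: 0.21403


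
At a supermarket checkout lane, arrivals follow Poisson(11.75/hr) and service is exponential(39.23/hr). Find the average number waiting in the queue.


ρ = 11.75/39.23 = 0.2995
Lq = ρ²/(1−ρ) = 0.08971/0.7005 = 0.1281

Final: 0.1281


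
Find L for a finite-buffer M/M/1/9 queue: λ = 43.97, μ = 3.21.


ρ = 43.97/3.21 = 13.6978
L = ρ[1 − (K+1)ρ^K + Kρ^(K+1)] / [(1−ρ)(1−ρ^(K+1))]
Numerator: 13.6978·(1 − 10·16977076238.483582 + 9·232548922805.645813) = 26343228909614.007812
Denominator: (-12.6978)·(-232548922804.645813) = 2952864203587.963867
L = 26343228909614.007812/2952864203587.963867 = 8.9212

Final: 8.9212


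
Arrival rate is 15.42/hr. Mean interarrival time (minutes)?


Mean interarrival time = 1/λ = 1/15.42 hour = 0.06485 hour
In minutes: 0.06485 × 60 = 3.8911 min

Final: 3.8911 min


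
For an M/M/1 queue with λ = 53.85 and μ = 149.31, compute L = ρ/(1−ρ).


ρ = λ/μ = 53.85/149.31 = 0.3607
L = ρ/(1−ρ) = 0.3607/(1 − 0.3607) = 0.3607/0.6393 = 0.5641

Final: 0.5641


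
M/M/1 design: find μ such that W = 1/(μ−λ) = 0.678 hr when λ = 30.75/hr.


W = 1/(μ−λ) ⇒ μ − λ = 1/W = 1/0.678 = 1.4749
μ = λ + 1/W = 30.75 + 1.4749 = 32.2249 per hr

Final: 32.2249 /hr


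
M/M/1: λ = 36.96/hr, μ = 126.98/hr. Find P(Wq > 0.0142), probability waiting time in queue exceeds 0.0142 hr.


ρ = 36.96/126.98 = 0.2911
P(Wq > t) = ρ·e^{−(μ−λ)t} = 0.2911·e^{−1.2783}
= 0.2911·0.278515 = 0.081067

Final: 0.081067


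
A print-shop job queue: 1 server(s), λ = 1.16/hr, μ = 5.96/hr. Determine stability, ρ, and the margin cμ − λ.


Total capacity cμ = 1·5.96 = 5.96/hr
ρ = λ/(cμ) = 1.16/5.96 = 0.1946
Stable ⇔ ρ < 1: YES
Spare capacity = cμ − λ = 5.96 − 1.16 = 4.80/hr

Final: ρ = 0.1946; stable; margin = 4.80/hr


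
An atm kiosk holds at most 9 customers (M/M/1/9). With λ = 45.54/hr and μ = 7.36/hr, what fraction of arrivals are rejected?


ρ = λ/μ = 45.54/7.36 = 6.1875
P_K = (1−ρ)ρ^K/(1−ρ^(K+1)) = (-5.1875·13293425.545033)/(1 − 82253070.559891)
= -68959645.014858/-82253069.559891 = 0.838384

Final: 0.838384


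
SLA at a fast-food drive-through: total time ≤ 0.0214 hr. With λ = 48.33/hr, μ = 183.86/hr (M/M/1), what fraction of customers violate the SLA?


W ~ Exponential(μ−λ) for M/M/1.
μ − λ = 183.86 − 48.33 = 135.5300
P(W > t) = e^{−(μ−λ)t} = e^{−2.9003} = 0.055004

Final: 0.055004


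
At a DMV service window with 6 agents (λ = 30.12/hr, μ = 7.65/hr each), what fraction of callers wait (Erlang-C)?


a = λ/μ = 3.9373; ρ = a/6 = 0.6562
P₀ = 0.017918 (from M/M/c formula)
C(c,a) = [a^c/(c!(1−ρ))]·P₀ = [3725.29950/(720·0.3438)]·0.017918
= 15.04993·0.017918 = 0.269671

Final: 0.269671


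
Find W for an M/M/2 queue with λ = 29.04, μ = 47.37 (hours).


a = 0.6130; ρ = 0.3065; P₀ = 0.530780
Lq = P₀·a^c·ρ/(c!(1−ρ)²) = 0.06357
Wq = Lq/λ = 0.06357/29.04 = 0.002189 hr
W = Wq + 1/μ = 0.002189 + 0.02111 = 0.02330 hr

Final: 0.02330 hr


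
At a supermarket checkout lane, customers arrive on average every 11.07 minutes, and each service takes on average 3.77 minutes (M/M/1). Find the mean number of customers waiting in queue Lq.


λ = 60/11.07 = 5.4201 /hr
μ = 60/3.77 = 15.9151 /hr
ρ = λ/μ = 5.4201/15.9151 = 0.3406
Lq = ρ²/(1−ρ) = 0.1160/0.6594 = 0.1759

Final: 0.1759


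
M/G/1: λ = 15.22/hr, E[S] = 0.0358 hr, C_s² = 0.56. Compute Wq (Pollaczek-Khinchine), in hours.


ρ = λ·E[S] = 15.22·0.0358 = 0.5449
E[S²] = E[S]²(1+C_s²) = 0.0358²·(1+0.56) = 0.001999
Wq = λ·E[S²]/(2(1−ρ)) = 15.22·0.001999/(2·0.4551) = 0.03343 hr

Final: 0.03343 hr


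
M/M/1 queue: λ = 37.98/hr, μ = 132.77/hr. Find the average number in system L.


ρ = λ/μ = 37.98/132.77 = 0.2861
L = ρ/(1−ρ) = 0.2861/(1 − 0.2861) = 0.2861/0.7139 = 0.4007

Final: 0.4007


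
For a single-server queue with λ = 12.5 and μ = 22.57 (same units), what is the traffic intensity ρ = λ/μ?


ρ = λ/μ = 12.5/22.57 = 0.5538

Final: 0.5538


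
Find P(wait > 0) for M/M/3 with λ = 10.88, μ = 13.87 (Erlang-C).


a = λ/μ = 0.7844; ρ = a/3 = 0.2615
P₀ = 0.454335 (from M/M/c formula)
C(c,a) = [a^c/(c!(1−ρ))]·P₀ = [0.48268/(6·0.7385)]·0.454335
= 0.10893·0.454335 = 0.049490

Final: 0.049490


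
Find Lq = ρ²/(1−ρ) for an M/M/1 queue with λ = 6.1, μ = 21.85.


ρ = 6.1/21.85 = 0.2792
Lq = ρ²/(1−ρ) = 0.07794/0.7208 = 0.1081

Final: 0.1081


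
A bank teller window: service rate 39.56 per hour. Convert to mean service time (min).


Mean service time = 1/μ = 1/39.56 hour = 0.02528 hour
In minutes: 0.02528 × 60 = 1.5167 min

Final: 1.5167 min


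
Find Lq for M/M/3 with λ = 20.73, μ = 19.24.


a = λ/μ = 1.0774; ρ = a/3 = 0.3591
P₀ = 0.335213
Lq = P₀·a^c·ρ / (c!·(1−ρ)²) = 0.335213·1.25079·0.3591/(6·0.41069)
= 0.06111

Final: 0.06111


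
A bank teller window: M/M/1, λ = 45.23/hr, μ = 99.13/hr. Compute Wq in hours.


ρ = 45.23/99.13 = 0.4563
Wq = ρ/(μ−λ) = 0.4563/(99.13 − 45.23) = 0.4563/53.90 = 0.008465 hr

Final: 0.008465 hr


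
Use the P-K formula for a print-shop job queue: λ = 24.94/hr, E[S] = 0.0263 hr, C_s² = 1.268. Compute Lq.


ρ = λ·E[S] = 24.94·0.0263 = 0.6559
Lq = ρ²(1+C_s²)/(2(1−ρ)) = 0.4302·(1+1.268)/(2·0.3441)
= 0.4302·2.2680/0.6882 = 1.41795

Final: 1.41795


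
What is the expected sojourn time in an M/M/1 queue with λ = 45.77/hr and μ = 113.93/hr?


W = 1/(μ−λ) = 1/(113.93 − 45.77) = 1/68.16 = 0.01467 hr

Final: 0.01467 hr


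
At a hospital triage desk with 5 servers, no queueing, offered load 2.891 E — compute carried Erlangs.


B(5,2.891) = 0.100830 (Erlang-B)
Carried load = a(1 − B) = 2.891·(1 − 0.100830) = 2.891·0.899170 = 2.5995 E

Final: 2.5995 Erlangs


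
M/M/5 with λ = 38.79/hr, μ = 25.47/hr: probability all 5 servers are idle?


a = λ/μ = 38.79/25.47 = 1.5230; ρ = a/c = 0.3046
Σ_{k=0}^{4} a^k/k! (terms k=0..4) = 1.00000 + 1.52297 + 1.15972 + 0.58874 + 0.22416 = 4.49558
Tail: a^5/(5!(1−ρ)) = 8.19321/(120·0.6954) = 0.09818
P₀ = 1/(4.49558 + 0.09818) = 1/4.59376 = 0.217687

Final: 0.217687


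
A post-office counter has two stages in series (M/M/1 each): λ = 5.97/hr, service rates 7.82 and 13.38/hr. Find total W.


Each node sees arrival rate λ = 5.97/hr (tandem ⇒ throughput preserved).
W₁ = 1/(μ₁−λ) = 1/(7.82−5.97) = 0.54054 hr
W₂ = 1/(μ₂−λ) = 1/(13.38−5.97) = 0.13495 hr
W_total = W₁ + W₂ = 0.54054 + 0.13495 = 0.67549 hr

Final: 0.67549 hr


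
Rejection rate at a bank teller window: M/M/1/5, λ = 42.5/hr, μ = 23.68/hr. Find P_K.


ρ = λ/μ = 42.5/23.68 = 1.7948
P_K = (1−ρ)ρ^K/(1−ρ^(K+1)) = (-0.7948·18.622422)/(1 − 33.422843)
= -14.800421/-32.422843 = 0.456481

Final: 0.456481


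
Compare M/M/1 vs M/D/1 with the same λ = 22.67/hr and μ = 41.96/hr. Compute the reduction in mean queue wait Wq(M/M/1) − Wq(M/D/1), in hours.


ρ = 22.67/41.96 = 0.5403
Wq(M/M/1) = ρ/(μ−λ) = 0.5403/19.29 = 0.02801 hr
Wq(M/D/1) = ρ/(2(μ−λ)) = 0.01400 hr
Savings = 0.02801 − 0.01400 = 0.01400 hr

Final: 0.01400 hr


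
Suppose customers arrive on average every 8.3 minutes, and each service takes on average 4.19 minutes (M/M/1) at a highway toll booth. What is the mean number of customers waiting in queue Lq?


λ = 60/8.3 = 7.2289 /hr
μ = 60/4.19 = 14.3198 /hr
ρ = λ/μ = 7.2289/14.3198 = 0.5048
Lq = ρ²/(1−ρ) = 0.2548/0.4952 = 0.5146

Final: 0.5146


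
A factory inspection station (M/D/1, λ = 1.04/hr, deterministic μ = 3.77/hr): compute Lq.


ρ = 1.04/3.77 = 0.2759
M/D/1: Lq = ρ²/(2(1−ρ)) = 0.07610/(2·0.7241) = 0.05255

Final: 0.05255


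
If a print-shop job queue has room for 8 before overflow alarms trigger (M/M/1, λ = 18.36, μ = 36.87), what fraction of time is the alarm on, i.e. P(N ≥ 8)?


ρ = 18.36/36.87 = 0.4980
P(N ≥ n) = ρ^n = 0.4980^8 = 0.003781

Final: 0.003781


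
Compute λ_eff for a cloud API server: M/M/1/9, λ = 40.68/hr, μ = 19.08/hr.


ρ = 2.1321; P_K = (1−ρ)ρ^9/(1−ρ^10) = 0.531247
λ_eff = λ(1 − P_K) = 40.68·(1 − 0.531247) = 40.68·0.468753 = 19.0689 /hr

Final: 19.0689 /hr


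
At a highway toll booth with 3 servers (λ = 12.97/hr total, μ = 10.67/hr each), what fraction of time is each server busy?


ρ = λ/(cμ) = 12.97/(3·10.67) = 12.97/32.01 = 0.4052

Final: 0.4052


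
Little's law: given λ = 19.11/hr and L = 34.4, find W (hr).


W = L/λ = 34.4/19.11 = 1.8001 hr

Final: 1.8001 hr


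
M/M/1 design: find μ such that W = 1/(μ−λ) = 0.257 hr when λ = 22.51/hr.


W = 1/(μ−λ) ⇒ μ − λ = 1/W = 1/0.257 = 3.8911
μ = λ + 1/W = 22.51 + 3.8911 = 26.4011 per hr

Final: 26.4011 /hr


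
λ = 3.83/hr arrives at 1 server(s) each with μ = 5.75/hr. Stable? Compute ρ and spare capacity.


Total capacity cμ = 1·5.75 = 5.75/hr
ρ = λ/(cμ) = 3.83/5.75 = 0.6661
Stable ⇔ ρ < 1: YES
Spare capacity = cμ − λ = 5.75 − 3.83 = 1.92/hr

Final: ρ = 0.6661; stable; margin = 1.92/hr


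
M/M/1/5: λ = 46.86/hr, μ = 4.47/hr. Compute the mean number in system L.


ρ = 46.86/4.47 = 10.4832
L = ρ[1 − (K+1)ρ^K + Kρ^(K+1)] / [(1−ρ)(1−ρ^(K+1))]
Numerator: 10.4832·(1 − 6·126611.689971 + 5·1327298.387478) = 61608034.965108
Denominator: (-9.4832)·(-1327297.387478) = 12587055.090651
L = 61608034.965108/12587055.090651 = 4.8946

Final: 4.8946


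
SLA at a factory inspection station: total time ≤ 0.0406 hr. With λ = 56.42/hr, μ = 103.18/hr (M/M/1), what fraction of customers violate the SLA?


W ~ Exponential(μ−λ) for M/M/1.
μ − λ = 103.18 − 56.42 = 46.7600
P(W > t) = e^{−(μ−λ)t} = e^{−1.8985} = 0.149800

Final: 0.149800


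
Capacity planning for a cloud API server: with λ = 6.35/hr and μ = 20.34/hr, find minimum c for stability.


Stability requires cμ > λ ⇔ c > λ/μ.
λ/μ = 6.35/20.34 = 0.3122
Minimum integer c = ⌊0.3122⌋ + 1 = 1
Check: 1·20.34 = 20.34 > 6.35, while 0·20.34 = 0.00 ≤ 6.35

Final: 1 servers


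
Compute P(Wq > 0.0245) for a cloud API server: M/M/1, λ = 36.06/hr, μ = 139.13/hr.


ρ = 36.06/139.13 = 0.2592
P(Wq > t) = ρ·e^{−(μ−λ)t} = 0.2592·e^{−2.5252}
= 0.2592·0.080041 = 0.020745

Final: 0.020745


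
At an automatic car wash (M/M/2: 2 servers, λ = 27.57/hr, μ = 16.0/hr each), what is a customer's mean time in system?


a = 1.7231; ρ = 0.8616; P₀ = 0.074366
Lq = P₀·a^c·ρ/(c!(1−ρ)²) = 4.96317
Wq = Lq/λ = 4.96317/27.57 = 0.18002 hr
W = Wq + 1/μ = 0.18002 + 0.06250 = 0.24252 hr

Final: 0.24252 hr


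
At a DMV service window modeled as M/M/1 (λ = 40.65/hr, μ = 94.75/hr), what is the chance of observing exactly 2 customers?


ρ = 40.65/94.75 = 0.4290
P_n = (1−ρ)·ρ^n = (1 − 0.4290)·0.4290^2 = 0.5710·0.184061 = 0.105095

Final: 0.105095


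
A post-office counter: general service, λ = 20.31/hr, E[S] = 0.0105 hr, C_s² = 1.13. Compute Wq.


ρ = λ·E[S] = 20.31·0.0105 = 0.2133
E[S²] = E[S]²(1+C_s²) = 0.0105²·(1+1.13) = 0.0002348
Wq = λ·E[S²]/(2(1−ρ)) = 20.31·0.0002348/(2·0.7867) = 0.003031 hr

Final: 0.003031 hr


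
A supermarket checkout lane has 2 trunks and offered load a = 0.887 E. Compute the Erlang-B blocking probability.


B(c,a) = (a^c/c!) / Σ_{k=0}^{c} a^k/k!
a^2/2! = 0.393385
Σ terms (k=0..2): 1.00000 + 0.88700 + 0.39338 = 2.280385
B = 0.393385/2.280385 = 0.172508

Final: 0.172508


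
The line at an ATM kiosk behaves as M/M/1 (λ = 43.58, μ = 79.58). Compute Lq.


ρ = 43.58/79.58 = 0.5476
Lq = ρ²/(1−ρ) = 0.2999/0.4524 = 0.6629

Final: 0.6629


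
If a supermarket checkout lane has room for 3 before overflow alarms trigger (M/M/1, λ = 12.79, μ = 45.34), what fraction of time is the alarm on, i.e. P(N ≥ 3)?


ρ = 12.79/45.34 = 0.2821
P(N ≥ n) = ρ^n = 0.2821^3 = 0.022447

Final: 0.022447


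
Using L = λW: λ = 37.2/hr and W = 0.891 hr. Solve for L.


L = λW = 37.2·0.891 = 33.1452

Final: 33.1452


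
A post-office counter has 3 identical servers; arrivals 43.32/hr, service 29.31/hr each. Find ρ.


ρ = λ/(cμ) = 43.32/(3·29.31) = 43.32/87.93 = 0.4927

Final: 0.4927


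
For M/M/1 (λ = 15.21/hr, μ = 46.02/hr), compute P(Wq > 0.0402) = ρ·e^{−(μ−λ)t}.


ρ = 15.21/46.02 = 0.3305
P(Wq > t) = ρ·e^{−(μ−λ)t} = 0.3305·e^{−1.2386}
= 0.3305·0.289801 = 0.095782

Final: 0.095782


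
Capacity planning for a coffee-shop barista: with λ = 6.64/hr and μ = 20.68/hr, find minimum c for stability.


Stability requires cμ > λ ⇔ c > λ/μ.
λ/μ = 6.64/20.68 = 0.3211
Minimum integer c = ⌊0.3211⌋ + 1 = 1
Check: 1·20.68 = 20.68 > 6.64, while 0·20.68 = 0.00 ≤ 6.64

Final: 1 servers


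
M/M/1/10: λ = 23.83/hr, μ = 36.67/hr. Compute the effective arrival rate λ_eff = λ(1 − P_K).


ρ = 0.6499; P_K = (1−ρ)ρ^10/(1−ρ^11) = 0.004745
λ_eff = λ(1 − P_K) = 23.83·(1 − 0.004745) = 23.83·0.995255 = 23.7169 /hr

Final: 23.7169 /hr


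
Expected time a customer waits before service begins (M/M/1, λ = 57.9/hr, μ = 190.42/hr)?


ρ = 57.9/190.42 = 0.3041
Wq = ρ/(μ−λ) = 0.3041/(190.42 − 57.9) = 0.3041/132.52 = 0.002294 hr

Final: 0.002294 hr


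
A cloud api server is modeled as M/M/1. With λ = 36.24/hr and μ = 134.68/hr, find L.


ρ = λ/μ = 36.24/134.68 = 0.2691
L = ρ/(1−ρ) = 0.2691/(1 − 0.2691) = 0.2691/0.7309 = 0.3681

Final: 0.3681


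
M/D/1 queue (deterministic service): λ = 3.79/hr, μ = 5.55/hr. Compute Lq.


ρ = 3.79/5.55 = 0.6829
M/D/1: Lq = ρ²/(2(1−ρ)) = 0.4663/(2·0.3171) = 0.73526

Final: 0.73526


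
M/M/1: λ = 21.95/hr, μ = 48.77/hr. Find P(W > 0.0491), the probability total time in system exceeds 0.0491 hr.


W ~ Exponential(μ−λ) for M/M/1.
μ − λ = 48.77 − 21.95 = 26.8200
P(W > t) = e^{−(μ−λ)t} = e^{−1.3169} = 0.267975

Final: 0.267975


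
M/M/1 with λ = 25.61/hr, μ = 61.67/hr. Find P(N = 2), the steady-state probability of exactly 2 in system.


ρ = 25.61/61.67 = 0.4153
P_n = (1−ρ)·ρ^n = (1 − 0.4153)·0.4153^2 = 0.5847·0.172453 = 0.100838

Final: 0.100838


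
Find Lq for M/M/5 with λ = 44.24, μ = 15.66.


a = λ/μ = 2.8250; ρ = a/5 = 0.5650
P₀ = 0.056580
Lq = P₀·a^c·ρ / (c!·(1−ρ)²) = 0.056580·179.93548·0.5650/(120·0.18922)
= 0.25333

Final: 0.25333


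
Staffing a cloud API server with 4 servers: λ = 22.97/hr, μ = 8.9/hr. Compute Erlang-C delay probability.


a = λ/μ = 2.5809; ρ = a/4 = 0.6452
P₀ = 0.066722 (from M/M/c formula)
C(c,a) = [a^c/(c!(1−ρ))]·P₀ = [44.36944/(24·0.3548)]·0.066722
= 5.21098·0.066722 = 0.347685

Final: 0.347685


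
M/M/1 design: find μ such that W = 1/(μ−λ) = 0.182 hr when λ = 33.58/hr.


W = 1/(μ−λ) ⇒ μ − λ = 1/W = 1/0.182 = 5.4945
μ = λ + 1/W = 33.58 + 5.4945 = 39.0745 per hr

Final: 39.0745 /hr


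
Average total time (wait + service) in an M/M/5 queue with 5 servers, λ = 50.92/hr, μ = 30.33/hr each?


a = 1.6789; ρ = 0.3358; P₀ = 0.186040
Lq = P₀·a^c·ρ/(c!(1−ρ)²) = 0.01574
Wq = Lq/λ = 0.01574/50.92 = 0.0003091 hr
W = Wq + 1/μ = 0.0003091 + 0.03297 = 0.03328 hr

Final: 0.03328 hr


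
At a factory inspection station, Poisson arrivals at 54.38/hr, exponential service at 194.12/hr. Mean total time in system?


W = 1/(μ−λ) = 1/(194.12 − 54.38) = 1/139.74 = 0.007156 hr

Final: 0.007156 hr


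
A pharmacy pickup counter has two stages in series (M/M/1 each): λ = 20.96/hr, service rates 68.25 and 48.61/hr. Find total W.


Each node sees arrival rate λ = 20.96/hr (tandem ⇒ throughput preserved).
W₁ = 1/(μ₁−λ) = 1/(68.25−20.96) = 0.02115 hr
W₂ = 1/(μ₂−λ) = 1/(48.61−20.96) = 0.03617 hr
W_total = W₁ + W₂ = 0.02115 + 0.03617 = 0.05731 hr

Final: 0.05731 hr


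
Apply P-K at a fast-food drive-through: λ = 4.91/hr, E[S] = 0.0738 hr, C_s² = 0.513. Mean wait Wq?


ρ = λ·E[S] = 4.91·0.0738 = 0.3624
E[S²] = E[S]²(1+C_s²) = 0.0738²·(1+0.513) = 0.008240
Wq = λ·E[S²]/(2(1−ρ)) = 4.91·0.008240/(2·0.6376) = 0.03173 hr

Final: 0.03173 hr


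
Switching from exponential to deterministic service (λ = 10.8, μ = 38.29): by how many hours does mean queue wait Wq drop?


ρ = 10.8/38.29 = 0.2821
Wq(M/M/1) = ρ/(μ−λ) = 0.2821/27.49 = 0.01026 hr
Wq(M/D/1) = ρ/(2(μ−λ)) = 0.005130 hr
Savings = 0.01026 − 0.005130 = 0.005130 hr

Final: 0.005130 hr


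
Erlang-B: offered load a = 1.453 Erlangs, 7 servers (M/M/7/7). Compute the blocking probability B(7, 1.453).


B(c,a) = (a^c/c!) / Σ_{k=0}^{c} a^k/k!
a^7/7! = 0.002713
Σ terms (k=0..7): 1.00000 + 1.45300 + 1.05560 + 0.51126 + 0.18572 + 0.05397 + 0.01307 + 0.002713 = 4.275337
B = 0.002713/4.275337 = 0.0006345

Final: 0.0006345


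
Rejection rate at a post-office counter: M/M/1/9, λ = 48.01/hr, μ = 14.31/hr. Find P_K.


ρ = λ/μ = 48.01/14.31 = 3.3550
P_K = (1−ρ)ρ^K/(1−ρ^(K+1)) = (-2.3550·53855.324854)/(1 − 180684.426710)
= -126829.101856/-180683.426710 = 0.701941

Final: 0.701941


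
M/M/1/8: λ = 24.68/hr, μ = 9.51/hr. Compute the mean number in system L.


ρ = 24.68/9.51 = 2.5952
L = ρ[1 − (K+1)ρ^K + Kρ^(K+1)] / [(1−ρ)(1−ρ^(K+1))]
Numerator: 2.5952·(1 − 9·2057.392287 + 8·5339.268312) = 62799.352333
Denominator: (-1.5952)·(-5338.268312) = 8515.408022
L = 62799.352333/8515.408022 = 7.3748

Final: 7.3748


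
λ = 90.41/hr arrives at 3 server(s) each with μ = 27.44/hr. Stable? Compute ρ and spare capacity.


Total capacity cμ = 3·27.44 = 82.32/hr
ρ = λ/(cμ) = 90.41/82.32 = 1.0983
Stable ⇔ ρ < 1: NO
Spare capacity = cμ − λ = 82.32 − 90.41 = -8.09/hr

Final: ρ = 1.0983; unstable; margin = -8.09/hr


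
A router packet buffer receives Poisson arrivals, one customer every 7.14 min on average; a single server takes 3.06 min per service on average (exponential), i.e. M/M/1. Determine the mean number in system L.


λ = 60/7.14 = 8.4034 /hr
μ = 60/3.06 = 19.6078 /hr
ρ = λ/μ = 8.4034/19.6078 = 0.4286
L = ρ/(1−ρ) = 0.4286/0.5714 = 0.7500

Final: 0.7500


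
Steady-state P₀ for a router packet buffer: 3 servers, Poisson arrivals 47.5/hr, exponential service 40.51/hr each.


a = λ/μ = 47.5/40.51 = 1.1725; ρ = a/c = 0.3908
Σ_{k=0}^{2} a^k/k! (terms k=0..2) = 1.00000 + 1.17255 + 0.68744 = 2.85999
Tail: a^3/(3!(1−ρ)) = 1.61211/(6·0.6092) = 0.44108
P₀ = 1/(2.85999 + 0.44108) = 1/3.30107 = 0.302932

Final: 0.302932


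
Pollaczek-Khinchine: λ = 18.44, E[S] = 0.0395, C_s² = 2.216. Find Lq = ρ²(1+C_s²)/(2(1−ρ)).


ρ = λ·E[S] = 18.44·0.0395 = 0.7284
Lq = ρ²(1+C_s²)/(2(1−ρ)) = 0.5305·(1+2.216)/(2·0.2716)
= 0.5305·3.2160/0.5432 = 3.14080

Final: 3.14080


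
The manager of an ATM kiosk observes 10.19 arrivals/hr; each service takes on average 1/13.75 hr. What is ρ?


ρ = λ/μ = 10.19/13.75 = 0.7411

Final: 0.7411


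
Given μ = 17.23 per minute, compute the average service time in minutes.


Mean service time = 1/μ = 1/17.23 minute = 0.05804 minute
In minutes: 0.05804 × 1 = 0.05804 min

Final: 0.05804 min


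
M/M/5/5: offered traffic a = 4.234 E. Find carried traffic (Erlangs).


B(5,4.234) = 0.219845 (Erlang-B)
Carried load = a(1 − B) = 4.234·(1 − 0.219845) = 4.234·0.780155 = 3.3032 E

Final: 3.3032 Erlangs


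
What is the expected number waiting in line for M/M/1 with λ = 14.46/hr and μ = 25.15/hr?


ρ = 14.46/25.15 = 0.5750
Lq = ρ²/(1−ρ) = 0.3306/0.4250 = 0.7777

Final: 0.7777


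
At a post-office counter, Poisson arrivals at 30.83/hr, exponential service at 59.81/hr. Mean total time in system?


W = 1/(μ−λ) = 1/(59.81 − 30.83) = 1/28.98 = 0.03451 hr

Final: 0.03451 hr


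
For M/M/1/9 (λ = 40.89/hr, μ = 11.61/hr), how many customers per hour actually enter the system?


ρ = 3.5220; P_K = (1−ρ)ρ^9/(1−ρ^10) = 0.716070
λ_eff = λ(1 − P_K) = 40.89·(1 − 0.716070) = 40.89·0.283930 = 11.6099 /hr

Final: 11.6099 /hr


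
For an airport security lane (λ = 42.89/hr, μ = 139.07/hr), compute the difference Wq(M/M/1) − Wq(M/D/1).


ρ = 42.89/139.07 = 0.3084
Wq(M/M/1) = ρ/(μ−λ) = 0.3084/96.18 = 0.003207 hr
Wq(M/D/1) = ρ/(2(μ−λ)) = 0.001603 hr
Savings = 0.003207 − 0.001603 = 0.001603 hr

Final: 0.001603 hr


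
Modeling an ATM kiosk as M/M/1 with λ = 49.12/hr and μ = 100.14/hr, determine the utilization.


ρ = λ/μ = 49.12/100.14 = 0.4905

Final: 0.4905


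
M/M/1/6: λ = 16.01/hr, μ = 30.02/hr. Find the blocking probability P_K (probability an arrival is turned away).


ρ = λ/μ = 16.01/30.02 = 0.5333
P_K = (1−ρ)ρ^K/(1−ρ^(K+1)) = (0.4667·0.023008)/(1 − 0.012271)
= 0.010738/0.987729 = 0.010871

Final: 0.010871


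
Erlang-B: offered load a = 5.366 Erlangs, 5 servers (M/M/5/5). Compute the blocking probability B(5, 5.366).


B(c,a) = (a^c/c!) / Σ_{k=0}^{c} a^k/k!
a^5/5! = 37.074226
Σ terms (k=0..5): 1.00000 + 5.36600 + 14.39698 + 25.75139 + 34.54550 + 37.07423 = 118.134095
B = 37.074226/118.134095 = 0.313832

Final: 0.313832


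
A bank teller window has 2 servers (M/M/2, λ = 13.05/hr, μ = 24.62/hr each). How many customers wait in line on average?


a = λ/μ = 0.5301; ρ = a/2 = 0.2650
P₀ = 0.580992
Lq = P₀·a^c·ρ / (c!·(1−ρ)²) = 0.580992·0.28096·0.2650/(2·0.54018)
= 0.04004

Final: 0.04004


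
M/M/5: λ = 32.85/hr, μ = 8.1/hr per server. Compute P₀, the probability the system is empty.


a = λ/μ = 32.85/8.1 = 4.0556; ρ = a/c = 0.8111
Σ_{k=0}^{4} a^k/k! (terms k=0..4) = 1.00000 + 4.05556 + 8.22377 + 11.11731 + 11.27172 = 35.66835
Tail: a^5/(5!(1−ρ)) = 1097.11405/(120·0.1889) = 48.40209
P₀ = 1/(35.66835 + 48.40209) = 1/84.07044 = 0.011895

Final: 0.011895


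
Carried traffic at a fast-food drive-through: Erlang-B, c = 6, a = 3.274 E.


B(6,3.274) = 0.068108 (Erlang-B)
Carried load = a(1 − B) = 3.274·(1 − 0.068108) = 3.274·0.931892 = 3.0510 E

Final: 3.0510 Erlangs


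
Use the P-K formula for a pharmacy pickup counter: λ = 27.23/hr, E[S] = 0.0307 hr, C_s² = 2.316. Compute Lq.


ρ = λ·E[S] = 27.23·0.0307 = 0.8360
Lq = ρ²(1+C_s²)/(2(1−ρ)) = 0.6988·(1+2.316)/(2·0.1640)
= 0.6988·3.3160/0.3281 = 7.06333

Final: 7.06333


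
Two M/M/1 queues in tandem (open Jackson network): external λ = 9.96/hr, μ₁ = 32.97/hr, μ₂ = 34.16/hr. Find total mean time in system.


Each node sees arrival rate λ = 9.96/hr (tandem ⇒ throughput preserved).
W₁ = 1/(μ₁−λ) = 1/(32.97−9.96) = 0.04346 hr
W₂ = 1/(μ₂−λ) = 1/(34.16−9.96) = 0.04132 hr
W_total = W₁ + W₂ = 0.04346 + 0.04132 = 0.08478 hr

Final: 0.08478 hr


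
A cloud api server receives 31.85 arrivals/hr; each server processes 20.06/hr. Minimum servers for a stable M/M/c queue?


Stability requires cμ > λ ⇔ c > λ/μ.
λ/μ = 31.85/20.06 = 1.5877
Minimum integer c = ⌊1.5877⌋ + 1 = 2
Check: 2·20.06 = 40.12 > 31.85, while 1·20.06 = 20.06 ≤ 31.85

Final: 2 servers


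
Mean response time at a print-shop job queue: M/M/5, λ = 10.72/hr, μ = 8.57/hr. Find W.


a = 1.2509; ρ = 0.2502; P₀ = 0.286085
Lq = P₀·a^c·ρ/(c!(1−ρ)²) = 0.003249
Wq = Lq/λ = 0.003249/10.72 = 0.0003030 hr
W = Wq + 1/μ = 0.0003030 + 0.11669 = 0.11699 hr

Final: 0.11699 hr


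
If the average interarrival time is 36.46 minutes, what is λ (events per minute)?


λ = 1/(interarrival time) in consistent units.
1 minute = 1 min, so λ = 1/36.46 = 0.02743 per minute

Final: 0.02743 /min


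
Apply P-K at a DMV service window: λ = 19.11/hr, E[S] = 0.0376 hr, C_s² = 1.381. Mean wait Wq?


ρ = λ·E[S] = 19.11·0.0376 = 0.7185
E[S²] = E[S]²(1+C_s²) = 0.0376²·(1+1.381) = 0.003366
Wq = λ·E[S²]/(2(1−ρ)) = 19.11·0.003366/(2·0.2815) = 0.11427 hr

Final: 0.11427 hr


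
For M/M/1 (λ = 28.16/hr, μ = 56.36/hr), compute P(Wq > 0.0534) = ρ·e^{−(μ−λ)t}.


ρ = 28.16/56.36 = 0.4996
P(Wq > t) = ρ·e^{−(μ−λ)t} = 0.4996·e^{−1.5059}
= 0.4996·0.221822 = 0.110832

Final: 0.110832


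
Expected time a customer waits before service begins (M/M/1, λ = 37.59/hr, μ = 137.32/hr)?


ρ = 37.59/137.32 = 0.2737
Wq = ρ/(μ−λ) = 0.2737/(137.32 − 37.59) = 0.2737/99.73 = 0.002745 hr

Final: 0.002745 hr


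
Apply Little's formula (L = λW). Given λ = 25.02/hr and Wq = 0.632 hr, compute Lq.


Lq = λWq = 25.02·0.632 = 15.8126

Final: 15.8126


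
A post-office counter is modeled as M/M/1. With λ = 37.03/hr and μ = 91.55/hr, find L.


ρ = λ/μ = 37.03/91.55 = 0.4045
L = ρ/(1−ρ) = 0.4045/(1 − 0.4045) = 0.4045/0.5955 = 0.6792

Final: 0.6792


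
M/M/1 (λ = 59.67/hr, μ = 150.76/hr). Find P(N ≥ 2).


ρ = 59.67/150.76 = 0.3958
P(N ≥ n) = ρ^n = 0.3958^2 = 0.156653

Final: 0.156653


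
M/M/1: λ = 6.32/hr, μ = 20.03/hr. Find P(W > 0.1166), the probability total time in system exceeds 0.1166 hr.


W ~ Exponential(μ−λ) for M/M/1.
μ − λ = 20.03 − 6.32 = 13.7100
P(W > t) = e^{−(μ−λ)t} = e^{−1.5986} = 0.202182

Final: 0.202182


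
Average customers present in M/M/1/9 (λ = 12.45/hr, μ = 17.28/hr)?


ρ = 12.45/17.28 = 0.7205
L = ρ[1 − (K+1)ρ^K + Kρ^(K+1)] / [(1−ρ)(1−ρ^(K+1))]
Numerator: 0.7205·(1 − 10·0.052316 + 9·0.037693) = 0.587973
Denominator: (0.2795)·(0.962307) = 0.268978
L = 0.587973/0.268978 = 2.1859

Final: 2.1859


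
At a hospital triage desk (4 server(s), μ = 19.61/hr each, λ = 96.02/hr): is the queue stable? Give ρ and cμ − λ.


Total capacity cμ = 4·19.61 = 78.44/hr
ρ = λ/(cμ) = 96.02/78.44 = 1.2241
Stable ⇔ ρ < 1: NO
Spare capacity = cμ − λ = 78.44 − 96.02 = -17.58/hr

Final: ρ = 1.2241; unstable; margin = -17.58/hr


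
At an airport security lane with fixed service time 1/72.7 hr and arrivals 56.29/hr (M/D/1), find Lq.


ρ = 56.29/72.7 = 0.7743
M/D/1: Lq = ρ²/(2(1−ρ)) = 0.5995/(2·0.2257) = 1.32797

Final: 1.32797


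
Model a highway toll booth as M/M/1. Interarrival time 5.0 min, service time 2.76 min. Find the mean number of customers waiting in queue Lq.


λ = 60/5.0 = 12.0000 /hr
μ = 60/2.76 = 21.7391 /hr
ρ = λ/μ = 12.0000/21.7391 = 0.5520
Lq = ρ²/(1−ρ) = 0.3047/0.4480 = 0.6801

Final: 0.6801


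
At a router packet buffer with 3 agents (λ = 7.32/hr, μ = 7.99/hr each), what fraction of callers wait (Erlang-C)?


a = λ/μ = 0.9161; ρ = a/3 = 0.3054
P₀ = 0.396777 (from M/M/c formula)
C(c,a) = [a^c/(c!(1−ρ))]·P₀ = [0.76894/(6·0.6946)]·0.396777
= 0.18450·0.396777 = 0.073205

Final: 0.073205


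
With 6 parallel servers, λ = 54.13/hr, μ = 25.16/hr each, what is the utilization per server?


ρ = λ/(cμ) = 54.13/(6·25.16) = 54.13/150.96 = 0.3586

Final: 0.3586


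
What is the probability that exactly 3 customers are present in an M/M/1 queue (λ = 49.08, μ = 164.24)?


ρ = 49.08/164.24 = 0.2988
P_n = (1−ρ)·ρ^n = (1 − 0.2988)·0.2988^3 = 0.7012·0.026686 = 0.018711

Final: 0.018711


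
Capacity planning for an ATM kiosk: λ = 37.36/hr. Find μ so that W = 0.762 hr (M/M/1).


W = 1/(μ−λ) ⇒ μ − λ = 1/W = 1/0.762 = 1.3123
μ = λ + 1/W = 37.36 + 1.3123 = 38.6723 per hr

Final: 38.6723 /hr


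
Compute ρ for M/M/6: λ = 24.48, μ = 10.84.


ρ = λ/(cμ) = 24.48/(6·10.84) = 24.48/65.04 = 0.3764

Final: 0.3764


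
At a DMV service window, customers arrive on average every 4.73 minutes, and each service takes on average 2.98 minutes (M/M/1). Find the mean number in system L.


λ = 60/4.73 = 12.6850 /hr
μ = 60/2.98 = 20.1342 /hr
ρ = λ/μ = 12.6850/20.1342 = 0.6300
L = ρ/(1−ρ) = 0.6300/0.3700 = 1.7029

Final: 1.7029


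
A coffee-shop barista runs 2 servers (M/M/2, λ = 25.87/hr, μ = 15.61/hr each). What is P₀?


a = λ/μ = 25.87/15.61 = 1.6573; ρ = a/c = 0.8286
Σ_{k=0}^{1} a^k/k! (terms k=0..1) = 1.00000 + 1.65727 = 2.65727
Tail: a^2/(2!(1−ρ)) = 2.74655/(2·0.1714) = 8.01376
P₀ = 1/(2.65727 + 8.01376) = 1/10.67103 = 0.093712

Final: 0.093712


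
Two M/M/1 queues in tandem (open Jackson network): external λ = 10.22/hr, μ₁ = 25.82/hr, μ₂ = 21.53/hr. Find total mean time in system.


Each node sees arrival rate λ = 10.22/hr (tandem ⇒ throughput preserved).
W₁ = 1/(μ₁−λ) = 1/(25.82−10.22) = 0.06410 hr
W₂ = 1/(μ₂−λ) = 1/(21.53−10.22) = 0.08842 hr
W_total = W₁ + W₂ = 0.06410 + 0.08842 = 0.15252 hr

Final: 0.15252 hr


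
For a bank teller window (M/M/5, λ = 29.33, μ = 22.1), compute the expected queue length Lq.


a = λ/μ = 1.3271; ρ = a/5 = 0.2654
P₀ = 0.265015
Lq = P₀·a^c·ρ / (c!·(1−ρ)²) = 0.265015·4.11717·0.2654/(120·0.53959)
= 0.004473

Final: 0.004473


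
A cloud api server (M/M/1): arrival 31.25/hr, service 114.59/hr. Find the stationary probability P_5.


ρ = 31.25/114.59 = 0.2727
P_n = (1−ρ)·ρ^n = (1 − 0.2727)·0.2727^5 = 0.7273·0.001508 = 0.001097

Final: 0.001097


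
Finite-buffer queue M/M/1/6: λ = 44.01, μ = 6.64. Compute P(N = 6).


ρ = λ/μ = 44.01/6.64 = 6.6280
P_K = (1−ρ)ρ^K/(1−ρ^(K+1)) = (-5.6280·84781.234330)/(1 − 561931.042597)
= -477149.808268/-561930.042597 = 0.849127

Final: 0.849127


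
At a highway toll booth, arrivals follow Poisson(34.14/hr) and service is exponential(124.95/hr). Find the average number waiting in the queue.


ρ = 34.14/124.95 = 0.2732
Lq = ρ²/(1−ρ) = 0.07465/0.7268 = 0.1027

Final: 0.1027


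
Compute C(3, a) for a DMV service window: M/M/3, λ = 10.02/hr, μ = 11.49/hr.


a = λ/μ = 0.8721; ρ = a/3 = 0.2907
P₀ = 0.415258 (from M/M/c formula)
C(c,a) = [a^c/(c!(1−ρ))]·P₀ = [0.66320/(6·0.7093)]·0.415258
= 0.15583·0.415258 = 0.064710

Final: 0.064710


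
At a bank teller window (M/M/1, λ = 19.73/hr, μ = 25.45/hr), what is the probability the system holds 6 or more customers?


ρ = 19.73/25.45 = 0.7752
P(N ≥ n) = ρ^n = 0.7752^6 = 0.217088

Final: 0.217088


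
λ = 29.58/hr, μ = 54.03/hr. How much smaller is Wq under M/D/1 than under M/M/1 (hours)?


ρ = 29.58/54.03 = 0.5475
Wq(M/M/1) = ρ/(μ−λ) = 0.5475/24.45 = 0.02239 hr
Wq(M/D/1) = ρ/(2(μ−λ)) = 0.01120 hr
Savings = 0.02239 − 0.01120 = 0.01120 hr

Final: 0.01120 hr


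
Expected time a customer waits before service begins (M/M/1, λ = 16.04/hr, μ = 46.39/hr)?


ρ = 16.04/46.39 = 0.3458
Wq = ρ/(μ−λ) = 0.3458/(46.39 − 16.04) = 0.3458/30.35 = 0.01139 hr

Final: 0.01139 hr


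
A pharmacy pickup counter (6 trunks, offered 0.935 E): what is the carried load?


B(6,0.935) = 0.0003643 (Erlang-B)
Carried load = a(1 − B) = 0.935·(1 − 0.0003643) = 0.935·0.999636 = 0.9347 E

Final: 0.9347 Erlangs


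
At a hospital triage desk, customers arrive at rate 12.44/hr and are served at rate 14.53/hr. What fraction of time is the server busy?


ρ = λ/μ = 12.44/14.53 = 0.8562

Final: 0.8562


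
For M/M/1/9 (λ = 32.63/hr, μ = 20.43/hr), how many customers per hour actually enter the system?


ρ = 1.5972; P_K = (1−ρ)ρ^9/(1−ρ^10) = 0.377383
λ_eff = λ(1 − P_K) = 32.63·(1 − 0.377383) = 32.63·0.622617 = 20.3160 /hr

Final: 20.3160 /hr


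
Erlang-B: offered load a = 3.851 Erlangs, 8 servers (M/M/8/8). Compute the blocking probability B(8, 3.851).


B(c,a) = (a^c/c!) / Σ_{k=0}^{c} a^k/k!
a^8/8! = 1.199686
Σ terms (k=0..8): 1.00000 + 3.85100 + 7.41510 + 9.51852 + 9.16395 + 7.05808 + 4.53011 + 2.49221 + 1.19969 = 46.228648
B = 1.199686/46.228648 = 0.025951

Final: 0.025951


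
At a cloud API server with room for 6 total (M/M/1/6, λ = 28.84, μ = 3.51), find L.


ρ = 28.84/3.51 = 8.2165
L = ρ[1 − (K+1)ρ^K + Kρ^(K+1)] / [(1−ρ)(1−ρ^(K+1))]
Numerator: 8.2165·(1 − 7·307700.950279 + 6·2528232.309412) = 106942074.022346
Denominator: (-7.2165)·(-2528231.309412) = 18245042.469348
L = 106942074.022346/18245042.469348 = 5.8614

Final: 5.8614


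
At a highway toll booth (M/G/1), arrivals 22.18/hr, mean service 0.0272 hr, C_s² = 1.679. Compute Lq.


ρ = λ·E[S] = 22.18·0.0272 = 0.6033
Lq = ρ²(1+C_s²)/(2(1−ρ)) = 0.3640·(1+1.679)/(2·0.3967)
= 0.3640·2.6790/0.7934 = 1.22896

Final: 1.22896


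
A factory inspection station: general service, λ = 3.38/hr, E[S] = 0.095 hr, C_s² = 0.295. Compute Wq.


ρ = λ·E[S] = 3.38·0.095 = 0.3211
E[S²] = E[S]²(1+C_s²) = 0.095²·(1+0.295) = 0.011687
Wq = λ·E[S²]/(2(1−ρ)) = 3.38·0.011687/(2·0.6789) = 0.02909 hr

Final: 0.02909 hr


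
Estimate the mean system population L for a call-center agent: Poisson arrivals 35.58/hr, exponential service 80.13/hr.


ρ = λ/μ = 35.58/80.13 = 0.4440
L = ρ/(1−ρ) = 0.4440/(1 − 0.4440) = 0.4440/0.5560 = 0.7987

Final: 0.7987


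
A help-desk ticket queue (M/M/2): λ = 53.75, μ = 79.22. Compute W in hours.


a = 0.6785; ρ = 0.3392; P₀ = 0.493379
Lq = P₀·a^c·ρ/(c!(1−ρ)²) = 0.08824
Wq = Lq/λ = 0.08824/53.75 = 0.001642 hr
W = Wq + 1/μ = 0.001642 + 0.01262 = 0.01426 hr

Final: 0.01426 hr


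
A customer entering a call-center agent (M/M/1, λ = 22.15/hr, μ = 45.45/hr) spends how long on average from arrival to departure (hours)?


W = 1/(μ−λ) = 1/(45.45 − 22.15) = 1/23.30 = 0.04292 hr

Final: 0.04292 hr


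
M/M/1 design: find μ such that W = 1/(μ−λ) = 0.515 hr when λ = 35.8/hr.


W = 1/(μ−λ) ⇒ μ − λ = 1/W = 1/0.515 = 1.9417
μ = λ + 1/W = 35.8 + 1.9417 = 37.7417 per hr

Final: 37.7417 /hr


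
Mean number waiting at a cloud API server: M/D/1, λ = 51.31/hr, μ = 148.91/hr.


ρ = 51.31/148.91 = 0.3446
M/D/1: Lq = ρ²/(2(1−ρ)) = 0.1187/(2·0.6554) = 0.09057

Final: 0.09057


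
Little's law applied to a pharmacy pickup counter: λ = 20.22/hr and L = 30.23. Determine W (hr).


W = L/λ = 30.23/20.22 = 1.4951 hr

Final: 1.4951 hr


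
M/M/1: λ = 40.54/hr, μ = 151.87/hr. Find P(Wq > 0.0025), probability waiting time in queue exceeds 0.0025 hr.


ρ = 40.54/151.87 = 0.2669
P(Wq > t) = ρ·e^{−(μ−λ)t} = 0.2669·e^{−0.2783}
= 0.2669·0.757051 = 0.202086

Final: 0.202086


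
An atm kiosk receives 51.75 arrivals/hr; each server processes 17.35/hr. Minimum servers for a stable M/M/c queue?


Stability requires cμ > λ ⇔ c > λ/μ.
λ/μ = 51.75/17.35 = 2.9827
Minimum integer c = ⌊2.9827⌋ + 1 = 3
Check: 3·17.35 = 52.05 > 51.75, while 2·17.35 = 34.70 ≤ 51.75

Final: 3 servers


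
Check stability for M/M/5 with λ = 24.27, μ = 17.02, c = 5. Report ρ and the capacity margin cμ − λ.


Total capacity cμ = 5·17.02 = 85.10/hr
ρ = λ/(cμ) = 24.27/85.10 = 0.2852
Stable ⇔ ρ < 1: YES
Spare capacity = cμ − λ = 85.10 − 24.27 = 60.83/hr

Final: ρ = 0.2852; stable; margin = 60.83/hr


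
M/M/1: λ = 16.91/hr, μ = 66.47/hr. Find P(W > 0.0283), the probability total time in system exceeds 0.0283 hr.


W ~ Exponential(μ−λ) for M/M/1.
μ − λ = 66.47 − 16.91 = 49.5600
P(W > t) = e^{−(μ−λ)t} = e^{−1.4025} = 0.245969

Final: 0.245969


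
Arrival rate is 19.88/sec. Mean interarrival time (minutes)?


Mean interarrival time = 1/λ = 1/19.88 second = 0.05030 second
In minutes: 0.05030 × 0.0166667 = 0.0008384 min

Final: 0.0008384 min


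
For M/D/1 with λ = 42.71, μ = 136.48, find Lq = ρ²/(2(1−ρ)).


ρ = 42.71/136.48 = 0.3129
M/D/1: Lq = ρ²/(2(1−ρ)) = 0.09793/(2·0.6871) = 0.07127

Final: 0.07127


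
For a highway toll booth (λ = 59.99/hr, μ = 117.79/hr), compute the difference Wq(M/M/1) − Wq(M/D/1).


ρ = 59.99/117.79 = 0.5093
Wq(M/M/1) = ρ/(μ−λ) = 0.5093/57.80 = 0.008811 hr
Wq(M/D/1) = ρ/(2(μ−λ)) = 0.004406 hr
Savings = 0.008811 − 0.004406 = 0.004406 hr

Final: 0.004406 hr


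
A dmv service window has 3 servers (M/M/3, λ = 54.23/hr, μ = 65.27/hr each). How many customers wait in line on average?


a = λ/μ = 0.8309; ρ = a/3 = 0.2770
P₀ = 0.433233
Lq = P₀·a^c·ρ / (c!·(1−ρ)²) = 0.433233·0.57356·0.2770/(6·0.52280)
= 0.02194

Final: 0.02194


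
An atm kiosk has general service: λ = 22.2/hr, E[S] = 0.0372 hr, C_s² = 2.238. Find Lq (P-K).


ρ = λ·E[S] = 22.2·0.0372 = 0.8258
Lq = ρ²(1+C_s²)/(2(1−ρ)) = 0.6820·(1+2.238)/(2·0.1742)
= 0.6820·3.2380/0.3483 = 6.34001

Final: 6.34001


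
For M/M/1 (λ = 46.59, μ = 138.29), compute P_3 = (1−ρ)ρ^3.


ρ = 46.59/138.29 = 0.3369
P_n = (1−ρ)·ρ^n = (1 − 0.3369)·0.3369^3 = 0.6631·0.038239 = 0.025356

Final: 0.025356


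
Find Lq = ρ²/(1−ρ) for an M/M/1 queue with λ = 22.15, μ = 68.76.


ρ = 22.15/68.76 = 0.3221
Lq = ρ²/(1−ρ) = 0.1038/0.6779 = 0.1531

Final: 0.1531


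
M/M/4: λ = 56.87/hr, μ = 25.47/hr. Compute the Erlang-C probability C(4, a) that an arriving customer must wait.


a = λ/μ = 2.2328; ρ = a/4 = 0.5582
P₀ = 0.100756 (from M/M/c formula)
C(c,a) = [a^c/(c!(1−ρ))]·P₀ = [24.85519/(24·0.4418)]·0.100756
= 2.34415·0.100756 = 0.236186

Final: 0.236186


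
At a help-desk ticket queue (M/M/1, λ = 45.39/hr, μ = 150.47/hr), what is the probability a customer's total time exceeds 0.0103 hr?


W ~ Exponential(μ−λ) for M/M/1.
μ − λ = 150.47 − 45.39 = 105.0800
P(W > t) = e^{−(μ−λ)t} = e^{−1.0823} = 0.338807

Final: 0.338807


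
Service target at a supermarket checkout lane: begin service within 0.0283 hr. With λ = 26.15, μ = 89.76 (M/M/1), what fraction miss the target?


ρ = 26.15/89.76 = 0.2913
P(Wq > t) = ρ·e^{−(μ−λ)t} = 0.2913·e^{−1.8002}
= 0.2913·0.165272 = 0.048149

Final: 0.048149


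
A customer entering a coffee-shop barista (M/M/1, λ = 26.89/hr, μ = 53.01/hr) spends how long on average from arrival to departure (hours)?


W = 1/(μ−λ) = 1/(53.01 − 26.89) = 1/26.12 = 0.03828 hr

Final: 0.03828 hr
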